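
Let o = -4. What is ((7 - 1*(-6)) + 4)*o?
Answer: -68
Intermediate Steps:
((7 - 1*(-6)) + 4)*o = ((7 - 1*(-6)) + 4)*(-4) = ((7 + 6) + 4)*(-4) = (13 + 4)*(-4) = 17*(-4) = -68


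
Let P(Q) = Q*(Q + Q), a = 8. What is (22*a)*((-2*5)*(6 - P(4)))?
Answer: 45760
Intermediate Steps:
P(Q) = 2*Q**2 (P(Q) = Q*(2*Q) = 2*Q**2)
(22*a)*((-2*5)*(6 - P(4))) = (22*8)*((-2*5)*(6 - 2*4**2)) = 176*(-10*(6 - 2*16)) = 176*(-10*(6 - 1*32)) = 176*(-10*(6 - 32)) = 176*(-10*(-26)) = 176*260 = 45760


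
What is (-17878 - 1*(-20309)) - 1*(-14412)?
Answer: 16843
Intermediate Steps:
(-17878 - 1*(-20309)) - 1*(-14412) = (-17878 + 20309) + 14412 = 2431 + 14412 = 16843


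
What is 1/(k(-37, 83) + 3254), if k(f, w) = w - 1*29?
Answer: 1/3308 ≈ 0.00030230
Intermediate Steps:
k(f, w) = -29 + w (k(f, w) = w - 29 = -29 + w)
1/(k(-37, 83) + 3254) = 1/((-29 + 83) + 3254) = 1/(54 + 3254) = 1/3308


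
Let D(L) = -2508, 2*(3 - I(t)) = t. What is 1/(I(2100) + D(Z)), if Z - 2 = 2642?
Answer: -1/3555 ≈ -0.00028129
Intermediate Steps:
Z = 2644 (Z = 2 + 2642 = 2644)
I(t) = 3 - t/2
1/(I(2100) + D(Z)) = 1/((3 - 1/2*2100) - 2508) = 1/((3 - 1050) - 2508) = 1/(-1047 - 2508) = 1/(-3555) = -1/3555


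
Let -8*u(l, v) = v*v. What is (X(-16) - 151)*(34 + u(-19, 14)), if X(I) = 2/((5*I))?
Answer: -114779/80 ≈ -1434.7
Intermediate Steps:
u(l, v) = -v**2/8 (u(l, v) = -v*v/8 = -v**2/8)
X(I) = 2/(5*I) (X(I) = 2*(1/(5*I)) = 2/(5*I))
(X(-16) - 151)*(34 + u(-19, 14)) = ((2/5)/(-16) - 151)*(34 - 1/8*14**2) = ((2/5)*(-1/16) - 151)*(34 - 1/8*196) = (-1/40 - 151)*(34 - 49/2) = -6041/40*19/2 = -114779/80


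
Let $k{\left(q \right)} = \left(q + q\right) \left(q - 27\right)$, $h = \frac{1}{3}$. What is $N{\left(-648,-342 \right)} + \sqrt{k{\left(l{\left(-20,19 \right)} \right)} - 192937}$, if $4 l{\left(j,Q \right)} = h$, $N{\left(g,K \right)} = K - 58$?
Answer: $-400 + \frac{i \sqrt{27783574}}{12} \approx -400.0 + 439.25 i$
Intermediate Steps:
$N{\left(g,K \right)} = -58 + K$
$h = \frac{1}{3} \approx 0.33333$
$l{\left(j,Q \right)} = \frac{1}{12}$ ($l{\left(j,Q \right)} = \frac{1}{4} \cdot \frac{1}{3} = \frac{1}{12}$)
$k{\left(q \right)} = 2 q \left(-27 + q\right)$
$N{\left(-648,-342 \right)} + \sqrt{k{\left(l{\left(-20,19 \right)} \right)} - 192937} = \left(-58 - 342\right) + \sqrt{2 \cdot \frac{1}{12} \left(-27 + \frac{1}{12}\right) - 192937} = -400 + \sqrt{2 \cdot \frac{1}{12} \left(- \frac{323}{12}\right) - 192937} = -400 + \sqrt{- \frac{323}{72} - 192937} = -400 + \sqrt{- \frac{13891787}{72}} = -400 + \frac{i \sqrt{27783574}}{12}$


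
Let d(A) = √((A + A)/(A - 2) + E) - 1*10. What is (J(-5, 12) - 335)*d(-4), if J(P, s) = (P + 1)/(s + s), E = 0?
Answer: 10055/3 - 2011*√3/9 ≈ 2964.6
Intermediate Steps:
J(P, s) = (1 + P)/(2*s) (J(P, s) = (1 + P)/((2*s)) = (1 + P)*(1/(2*s)) = (1 + P)/(2*s))
d(A) = -10 + √2*√(A/(-2 + A)) (d(A) = √((A + A)/(A - 2) + 0) - 1*10 = √((2*A)/(-2 + A) + 0) - 10 = √(2*A/(-2 + A) + 0) - 10 = √(2*A/(-2 + A)) - 10 = √2*√(A/(-2 + A)) - 10 = -10 + √2*√(A/(-2 + A)))
(J(-5, 12) - 335)*d(-4) = ((½)*(1 - 5)/12 - 335)*(-10 + √2*√(-4/(-2 - 4))) = ((½)*(1/12)*(-4) - 335)*(-10 + √2*√(-4/(-6))) = (-⅙ - 335)*(-10 + √2*√(-4*(-⅙))) = -2011*(-10 + √2*√(⅔))/6 = -2011*(-10 + √2*(√6/3))/6 = -2011*(-10 + 2*√3/3)/6 = 10055/3 - 2011*√3/9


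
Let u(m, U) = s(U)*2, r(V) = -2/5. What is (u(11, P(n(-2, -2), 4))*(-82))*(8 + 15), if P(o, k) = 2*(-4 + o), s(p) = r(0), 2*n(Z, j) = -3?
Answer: 7544/5 ≈ 1508.8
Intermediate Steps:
n(Z, j) = -3/2 (n(Z, j) = (½)*(-3) = -3/2)
r(V) = -⅖ (r(V) = -2*⅕ = -⅖)
s(p) = -⅖
P(o, k) = -8 + 2*o
u(m, U) = -⅘ (u(m, U) = -⅖*2 = -⅘)
(u(11, P(n(-2, -2), 4))*(-82))*(8 + 15) = (-⅘*(-82))*(8 + 15) = (328/5)*23 = 7544/5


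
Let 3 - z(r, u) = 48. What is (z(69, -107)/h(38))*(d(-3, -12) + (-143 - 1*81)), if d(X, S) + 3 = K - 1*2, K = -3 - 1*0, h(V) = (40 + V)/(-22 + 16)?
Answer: -10440/13 ≈ -803.08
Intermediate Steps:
h(V) = -20/3 - V/6 (h(V) = (40 + V)/(-6) = (40 + V)*(-⅙) = -20/3 - V/6)
z(r, u) = -45 (z(r, u) = 3 - 1*48 = 3 - 48 = -45)
K = -3 (K = -3 + 0 = -3)
d(X, S) = -8 (d(X, S) = -3 + (-3 - 1*2) = -3 + (-3 - 2) = -3 - 5 = -8)
(z(69, -107)/h(38))*(d(-3, -12) + (-143 - 1*81)) = (-45/(-20/3 - ⅙*38))*(-8 + (-143 - 1*81)) = (-45/(-20/3 - 19/3))*(-8 + (-143 - 81)) = (-45/(-13))*(-8 - 224) = -45*(-1/13)*(-232) = (45/13)*(-232) = -10440/13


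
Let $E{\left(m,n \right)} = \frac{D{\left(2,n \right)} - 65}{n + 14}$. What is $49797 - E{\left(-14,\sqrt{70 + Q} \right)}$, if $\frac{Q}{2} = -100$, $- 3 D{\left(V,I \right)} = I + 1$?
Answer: $\frac{8117390}{163} - \frac{91 i \sqrt{130}}{489} \approx 49800.0 - 2.1218 i$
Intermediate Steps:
$D{\left(V,I \right)} = - \frac{1}{3} - \frac{I}{3}$ ($D{\left(V,I \right)} = - \frac{I + 1}{3} = - \frac{1 + I}{3} = - \frac{1}{3} - \frac{I}{3}$)
$Q = -200$ ($Q = 2 \left(-100\right) = -200$)
$E{\left(m,n \right)} = \frac{- \frac{196}{3} - \frac{n}{3}}{14 + n}$ ($E{\left(m,n \right)} = \frac{\left(- \frac{1}{3} - \frac{n}{3}\right) - 65}{n + 14} = \frac{- \frac{196}{3} - \frac{n}{3}}{14 + n}$)
$49797 - E{\left(-14,\sqrt{70 + Q} \right)} = 49797 - \frac{-196 - \sqrt{70 - 200}}{3 \left(14 + \sqrt{70 - 200}\right)} = 49797 - \frac{-196 - \sqrt{-130}}{3 \left(14 + \sqrt{-130}\right)} = 49797 - \frac{-196 - i \sqrt{130}}{3 \left(14 + i \sqrt{130}\right)}$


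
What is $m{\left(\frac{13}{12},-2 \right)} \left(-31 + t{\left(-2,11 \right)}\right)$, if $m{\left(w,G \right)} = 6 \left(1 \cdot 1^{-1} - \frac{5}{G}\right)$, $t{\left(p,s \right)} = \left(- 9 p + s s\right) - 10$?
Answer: $2058$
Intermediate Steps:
$t{\left(p,s \right)} = -10 + s^{2} - 9 p$ ($t{\left(p,s \right)} = \left(- 9 p + s^{2}\right) - 10 = \left(s^{2} - 9 p\right) - 10 = -10 + s^{2} - 9 p$)
$m{\left(w,G \right)} = 6 - \frac{30}{G}$ ($m{\left(w,G \right)} = 6 \left(1 \cdot 1 - \frac{5}{G}\right) = 6 \left(1 - \frac{5}{G}\right) = 6 - \frac{30}{G}$)
$m{\left(\frac{13}{12},-2 \right)} \left(-31 + t{\left(-2,11 \right)}\right) = \left(6 - \frac{30}{-2}\right) \left(-31 - \left(-8 - 121\right)\right) = \left(6 - -15\right) \left(-31 + \left(-10 + 121 + 18\right)\right) = \left(6 + 15\right) \left(-31 + 129\right) = 21 \cdot 98 = 2058$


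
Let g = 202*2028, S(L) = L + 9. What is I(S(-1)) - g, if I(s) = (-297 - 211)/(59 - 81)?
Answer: -4505962/11 ≈ -4.0963e+5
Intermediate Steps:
S(L) = 9 + L
g = 409656
I(s) = 254/11 (I(s) = -508/(-22) = -508*(-1/22) = 254/11)
I(S(-1)) - g = 254/11 - 1*409656 = 254/11 - 409656 = -4505962/11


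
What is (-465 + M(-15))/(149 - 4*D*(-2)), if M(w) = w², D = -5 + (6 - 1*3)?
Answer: -240/133 ≈ -1.8045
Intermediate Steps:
D = -2 (D = -5 + (6 - 3) = -5 + 3 = -2)
(-465 + M(-15))/(149 - 4*D*(-2)) = (-465 + (-15)²)/(149 - 4*(-2)*(-2)) = (-465 + 225)/(149 + 8*(-2)) = -240/(149 - 16) = -240/133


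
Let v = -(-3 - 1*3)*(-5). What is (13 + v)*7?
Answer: -119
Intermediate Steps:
v = -30 (v = -(-3 - 3)*(-5) = -1*(-6)*(-5) = 6*(-5) = -30)
(13 + v)*7 = (13 - 30)*7 = -17*7 = -119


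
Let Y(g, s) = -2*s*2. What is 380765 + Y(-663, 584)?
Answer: 378429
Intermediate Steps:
Y(g, s) = -4*s
380765 + Y(-663, 584) = 380765 - 4*584 = 380765 - 2336 = 378429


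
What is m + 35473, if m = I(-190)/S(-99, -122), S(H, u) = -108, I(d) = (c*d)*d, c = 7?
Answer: 894596/27 ≈ 33133.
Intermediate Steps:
I(d) = 7*d**2 (I(d) = (7*d)*d = 7*d**2)
m = -63175/27 (m = (7*(-190)**2)/(-108) = (7*36100)*(-1/108) = 252700*(-1/108) = -63175/27 ≈ -2339.8)
m + 35473 = -63175/27 + 35473 = 894596/27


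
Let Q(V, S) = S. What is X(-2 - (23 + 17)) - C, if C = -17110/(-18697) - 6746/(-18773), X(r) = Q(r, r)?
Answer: -15189284794/350998781 ≈ -43.274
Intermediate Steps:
X(r) = r
C = 447335992/350998781 (C = -17110*(-1/18697) - 6746*(-1/18773) = 17110/18697 + 6746/18773 = 447335992/350998781 ≈ 1.2745)
X(-2 - (23 + 17)) - C = (-2 - (23 + 17)) - 1*447335992/350998781 = (-2 - 1*40) - 447335992/350998781 = (-2 - 40) - 447335992/350998781 = -42 - 447335992/350998781 = -15189284794/350998781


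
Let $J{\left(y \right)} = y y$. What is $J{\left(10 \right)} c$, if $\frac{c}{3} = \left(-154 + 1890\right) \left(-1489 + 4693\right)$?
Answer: $1668643200$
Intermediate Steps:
$J{\left(y \right)} = y^{2}$
$c = 16686432$ ($c = 3 \left(-154 + 1890\right) \left(-1489 + 4693\right) = 3 \cdot 1736 \cdot 3204 = 3 \cdot 5562144 = 16686432$)
$J{\left(10 \right)} c = 10^{2} \cdot 16686432 = 100 \cdot 16686432 = 1668643200$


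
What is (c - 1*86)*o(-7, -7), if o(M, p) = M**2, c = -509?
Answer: -29155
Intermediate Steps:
(c - 1*86)*o(-7, -7) = (-509 - 1*86)*(-7)**2 = (-509 - 86)*49 = -595*49 = -29155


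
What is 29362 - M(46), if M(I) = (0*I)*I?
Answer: 29362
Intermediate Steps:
M(I) = 0 (M(I) = 0*I = 0)
29362 - M(46) = 29362 - 1*0 = 29362 + 0 = 29362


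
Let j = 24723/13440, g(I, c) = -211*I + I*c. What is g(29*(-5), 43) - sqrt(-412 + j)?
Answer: 24360 - I*sqrt(128626330)/560 ≈ 24360.0 - 20.252*I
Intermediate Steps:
j = 8241/4480 (j = 24723*(1/13440) = 8241/4480 ≈ 1.8395)
g(29*(-5), 43) - sqrt(-412 + j) = (29*(-5))*(-211 + 43) - sqrt(-412 + 8241/4480) = -145*(-168) - sqrt(-1837519/4480) = 24360 - I*sqrt(128626330)/560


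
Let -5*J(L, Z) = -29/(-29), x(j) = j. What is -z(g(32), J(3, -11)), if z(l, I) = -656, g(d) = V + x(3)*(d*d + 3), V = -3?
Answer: 656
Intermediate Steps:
J(L, Z) = -1/5 (J(L, Z) = -(-29)/(5*(-29)) = -(-29)*(-1)/(5*29) = -1/5*1 = -1/5)
g(d) = 6 + 3*d**2 (g(d) = -3 + 3*(d*d + 3) = -3 + 3*(d**2 + 3) = -3 + 3*(3 + d**2) = -3 + (9 + 3*d**2) = 6 + 3*d**2)
-z(g(32), J(3, -11)) = -1*(-656) = 656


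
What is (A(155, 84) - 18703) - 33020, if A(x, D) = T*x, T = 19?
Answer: -48778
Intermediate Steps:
A(x, D) = 19*x
(A(155, 84) - 18703) - 33020 = (19*155 - 18703) - 33020 = (2945 - 18703) - 33020 = -15758 - 33020 = -48778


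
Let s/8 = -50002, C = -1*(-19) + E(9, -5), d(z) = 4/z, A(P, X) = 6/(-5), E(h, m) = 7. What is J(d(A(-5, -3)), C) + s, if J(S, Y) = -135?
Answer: -400151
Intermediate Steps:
A(P, X) = -6/5 (A(P, X) = 6*(-⅕) = -6/5)
C = 26 (C = -1*(-19) + 7 = 19 + 7 = 26)
s = -400016 (s = 8*(-50002) = -400016)
J(d(A(-5, -3)), C) + s = -135 - 400016 = -400151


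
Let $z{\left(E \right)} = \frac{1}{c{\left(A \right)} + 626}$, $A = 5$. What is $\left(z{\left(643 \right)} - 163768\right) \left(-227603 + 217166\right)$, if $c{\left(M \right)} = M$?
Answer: $\frac{1078534604259}{631} \approx 1.7092 \cdot 10^{9}$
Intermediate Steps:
$z{\left(E \right)} = \frac{1}{631}$ ($z{\left(E \right)} = \frac{1}{5 + 626} = \frac{1}{631}$)
$\left(z{\left(643 \right)} - 163768\right) \left(-227603 + 217166\right) = \left(\frac{1}{631} - 163768\right) \left(-227603 + 217166\right) = \left(- \frac{103337607}{631}\right) \left(-10437\right) = \frac{1078534604259}{631}$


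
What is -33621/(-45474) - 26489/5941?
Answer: -25764575/6927206 ≈ -3.7193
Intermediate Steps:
-33621/(-45474) - 26489/5941 = -33621*(-1/45474) - 26489*1/5941 = 11207/15158 - 26489/5941 = -25764575/6927206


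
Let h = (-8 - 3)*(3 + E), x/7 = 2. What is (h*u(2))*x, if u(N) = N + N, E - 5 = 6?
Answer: -8624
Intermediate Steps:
E = 11 (E = 5 + 6 = 11)
u(N) = 2*N
x = 14 (x = 7*2 = 14)
h = -154 (h = (-8 - 3)*(3 + 11) = -11*14 = -154)
(h*u(2))*x = -308*2*14 = -154*4*14 = -616*14 = -8624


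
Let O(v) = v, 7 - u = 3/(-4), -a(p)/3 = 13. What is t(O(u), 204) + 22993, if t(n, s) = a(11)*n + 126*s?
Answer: 193579/4 ≈ 48395.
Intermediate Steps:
a(p) = -39 (a(p) = -3*13 = -39)
u = 31/4 (u = 7 - 3/(-4) = 7 - 3*(-1)/4 = 7 - 1*(-¾) = 7 + ¾ = 31/4 ≈ 7.7500)
t(n, s) = -39*n + 126*s
t(O(u), 204) + 22993 = (-39*31/4 + 126*204) + 22993 = (-1209/4 + 25704) + 22993 = 101607/4 + 22993 = 193579/4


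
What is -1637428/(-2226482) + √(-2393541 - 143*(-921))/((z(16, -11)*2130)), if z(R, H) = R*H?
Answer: 818714/1113241 - I*√2261838/374880 ≈ 0.73543 - 0.0040118*I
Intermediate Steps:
z(R, H) = H*R
-1637428/(-2226482) + √(-2393541 - 143*(-921))/((z(16, -11)*2130)) = -1637428/(-2226482) + √(-2393541 - 143*(-921))/((-11*16*2130)) = -1637428*(-1/2226482) + √(-2393541 + 131703)/((-176*2130)) = 818714/1113241 + √(-2261838)/(-374880) = 818714/1113241 + (I*√2261838)*(-1/374880) = 818714/1113241 - I*√2261838/374880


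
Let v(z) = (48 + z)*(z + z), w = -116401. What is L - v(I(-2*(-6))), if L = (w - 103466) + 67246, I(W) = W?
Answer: -154061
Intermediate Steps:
v(z) = 2*z*(48 + z) (v(z) = (48 + z)*(2*z) = 2*z*(48 + z))
L = -152621 (L = (-116401 - 103466) + 67246 = -219867 + 67246 = -152621)
L - v(I(-2*(-6))) = -152621 - 2*(-2*(-6))*(48 - 2*(-6)) = -152621 - 2*12*(48 + 12) = -152621 - 2*12*60 = -152621 - 1*1440 = -152621 - 1440 = -154061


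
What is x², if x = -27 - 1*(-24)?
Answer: 9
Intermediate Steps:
x = -3 (x = -27 + 24 = -3)
x² = (-3)² = 9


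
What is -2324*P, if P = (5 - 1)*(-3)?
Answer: 27888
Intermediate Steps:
P = -12 (P = 4*(-3) = -12)
-2324*P = -2324*(-12) = 27888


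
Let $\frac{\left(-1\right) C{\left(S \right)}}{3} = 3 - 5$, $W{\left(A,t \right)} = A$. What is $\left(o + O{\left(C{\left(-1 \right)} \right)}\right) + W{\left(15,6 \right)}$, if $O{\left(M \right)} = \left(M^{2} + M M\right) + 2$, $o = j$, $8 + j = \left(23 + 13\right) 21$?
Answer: $837$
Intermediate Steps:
$C{\left(S \right)} = 6$ ($C{\left(S \right)} = - 3 \left(3 - 5\right) = \left(-3\right) \left(-2\right) = 6$)
$j = 748$ ($j = -8 + \left(23 + 13\right) 21 = -8 + 36 \cdot 21 = -8 + 756 = 748$)
$o = 748$
$O{\left(M \right)} = 2 + 2 M^{2}$ ($O{\left(M \right)} = \left(M^{2} + M^{2}\right) + 2 = 2 M^{2} + 2 = 2 + 2 M^{2}$)
$\left(o + O{\left(C{\left(-1 \right)} \right)}\right) + W{\left(15,6 \right)} = \left(748 + \left(2 + 2 \cdot 6^{2}\right)\right) + 15 = \left(748 + \left(2 + 2 \cdot 36\right)\right) + 15 = \left(748 + \left(2 + 72\right)\right) + 15 = \left(748 + 74\right) + 15 = 822 + 15 = 837$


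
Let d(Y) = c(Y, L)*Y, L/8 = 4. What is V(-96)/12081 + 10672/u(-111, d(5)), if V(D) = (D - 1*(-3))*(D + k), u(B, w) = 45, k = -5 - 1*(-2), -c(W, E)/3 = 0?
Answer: 43114249/181215 ≈ 237.92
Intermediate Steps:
L = 32 (L = 8*4 = 32)
c(W, E) = 0 (c(W, E) = -3*0 = 0)
k = -3 (k = -5 + 2 = -3)
d(Y) = 0 (d(Y) = 0*Y = 0)
V(D) = (-3 + D)*(3 + D) (V(D) = (D - 1*(-3))*(D - 3) = (D + 3)*(-3 + D) = (3 + D)*(-3 + D) = (-3 + D)*(3 + D))
V(-96)/12081 + 10672/u(-111, d(5)) = (-9 + (-96)²)/12081 + 10672/45 = (-9 + 9216)*(1/12081) + 10672*(1/45) = 9207*(1/12081) + 10672/45 = 3069/4027 + 10672/45 = 43114249/181215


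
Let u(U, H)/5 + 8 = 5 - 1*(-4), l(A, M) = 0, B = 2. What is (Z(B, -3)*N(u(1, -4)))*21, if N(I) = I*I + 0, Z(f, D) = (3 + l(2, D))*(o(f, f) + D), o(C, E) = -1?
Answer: -6300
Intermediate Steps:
u(U, H) = 5 (u(U, H) = -40 + 5*(5 - 1*(-4)) = -40 + 5*(5 + 4) = -40 + 5*9 = -40 + 45 = 5)
Z(f, D) = -3 + 3*D (Z(f, D) = (3 + 0)*(-1 + D) = 3*(-1 + D) = -3 + 3*D)
N(I) = I² (N(I) = I² + 0 = I²)
(Z(B, -3)*N(u(1, -4)))*21 = ((-3 + 3*(-3))*5²)*21 = ((-3 - 9)*25)*21 = -12*25*21 = -300*21 = -6300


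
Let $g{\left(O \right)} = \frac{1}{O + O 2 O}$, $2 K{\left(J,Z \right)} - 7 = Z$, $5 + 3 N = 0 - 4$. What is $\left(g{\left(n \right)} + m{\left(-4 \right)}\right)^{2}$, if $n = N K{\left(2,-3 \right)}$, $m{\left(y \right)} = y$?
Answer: $\frac{69169}{4356} \approx 15.879$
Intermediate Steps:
$N = -3$ ($N = - \frac{5}{3} + \frac{0 - 4}{3} = - \frac{5}{3} + \frac{1}{3} \left(-4\right) = - \frac{5}{3} - \frac{4}{3} = -3$)
$K{\left(J,Z \right)} = \frac{7}{2} + \frac{Z}{2}$
$n = -6$ ($n = - 3 \left(\frac{7}{2} + \frac{1}{2} \left(-3\right)\right) = - 3 \left(\frac{7}{2} - \frac{3}{2}\right) = \left(-3\right) 2 = -6$)
$g{\left(O \right)} = \frac{1}{O + 2 O^{2}}$ ($g{\left(O \right)} = \frac{1}{O + 2 O O} = \frac{1}{O + 2 O^{2}}$)
$\left(g{\left(n \right)} + m{\left(-4 \right)}\right)^{2} = \left(\frac{1}{\left(-6\right) \left(1 + 2 \left(-6\right)\right)} - 4\right)^{2} = \left(- \frac{1}{6 \left(1 - 12\right)} - 4\right)^{2} = \left(- \frac{1}{6 \left(-11\right)} - 4\right)^{2} = \left(\left(- \frac{1}{6}\right) \left(- \frac{1}{11}\right) - 4\right)^{2} = \left(\frac{1}{66} - 4\right)^{2} = \left(- \frac{263}{66}\right)^{2} = \frac{69169}{4356}$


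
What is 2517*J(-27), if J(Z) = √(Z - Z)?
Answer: 0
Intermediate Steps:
J(Z) = 0 (J(Z) = √0 = 0)
2517*J(-27) = 2517*0 = 0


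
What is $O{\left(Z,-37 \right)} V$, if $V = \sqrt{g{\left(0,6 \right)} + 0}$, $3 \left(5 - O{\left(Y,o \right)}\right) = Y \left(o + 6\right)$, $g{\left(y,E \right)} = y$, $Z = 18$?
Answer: $0$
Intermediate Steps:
$O{\left(Y,o \right)} = 5 - \frac{Y \left(6 + o\right)}{3}$ ($O{\left(Y,o \right)} = 5 - \frac{Y \left(o + 6\right)}{3} = 5 - \frac{Y \left(6 + o\right)}{3}$)
$V = 0$ ($V = \sqrt{0 + 0} = \sqrt{0} = 0$)
$O{\left(Z,-37 \right)} V = \left(5 - 36 - 6 \left(-37\right)\right) 0 = \left(5 - 36 + 222\right) 0 = 191 \cdot 0 = 0$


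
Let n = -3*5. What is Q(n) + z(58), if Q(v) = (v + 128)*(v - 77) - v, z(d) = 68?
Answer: -10313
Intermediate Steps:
n = -15
Q(v) = -v + (-77 + v)*(128 + v) (Q(v) = (128 + v)*(-77 + v) - v = (-77 + v)*(128 + v) - v = -v + (-77 + v)*(128 + v))
Q(n) + z(58) = (-9856 + (-15)² + 50*(-15)) + 68 = (-9856 + 225 - 750) + 68 = -10381 + 68 = -10313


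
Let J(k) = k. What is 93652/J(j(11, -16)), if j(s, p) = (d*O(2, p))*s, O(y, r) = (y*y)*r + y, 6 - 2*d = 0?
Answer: -46826/1023 ≈ -45.773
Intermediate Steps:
d = 3 (d = 3 - ½*0 = 3 + 0 = 3)
O(y, r) = y + r*y² (O(y, r) = y²*r + y = r*y² + y = y + r*y²)
j(s, p) = s*(6 + 12*p) (j(s, p) = (3*(2*(1 + p*2)))*s = (3*(2*(1 + 2*p)))*s = (3*(2 + 4*p))*s = (6 + 12*p)*s = s*(6 + 12*p))
93652/J(j(11, -16)) = 93652/((6*11*(1 + 2*(-16)))) = 93652/((6*11*(1 - 32))) = 93652/((6*11*(-31))) = 93652/(-2046) = 93652*(-1/2046) = -46826/1023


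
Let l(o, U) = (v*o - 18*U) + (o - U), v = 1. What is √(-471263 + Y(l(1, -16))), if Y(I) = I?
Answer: I*√470957 ≈ 686.26*I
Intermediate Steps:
l(o, U) = -19*U + 2*o (l(o, U) = (1*o - 18*U) + (o - U) = (o - 18*U) + (o - U) = -19*U + 2*o)
√(-471263 + Y(l(1, -16))) = √(-471263 + (-19*(-16) + 2*1)) = √(-471263 + (304 + 2)) = √(-471263 + 306) = √(-470957) = I*√470957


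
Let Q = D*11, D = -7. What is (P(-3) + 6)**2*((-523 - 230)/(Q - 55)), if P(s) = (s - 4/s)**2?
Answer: 1566491/3564 ≈ 439.53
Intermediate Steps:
Q = -77 (Q = -7*11 = -77)
(P(-3) + 6)**2*((-523 - 230)/(Q - 55)) = ((-4 + (-3)**2)**2/(-3)**2 + 6)**2*((-523 - 230)/(-77 - 55)) = ((-4 + 9)**2/9 + 6)**2*(-753/(-132)) = ((1/9)*5**2 + 6)**2*(-753*(-1/132)) = ((1/9)*25 + 6)**2*(251/44) = (25/9 + 6)**2*(251/44) = (79/9)**2*(251/44) = (6241/81)*(251/44) = 1566491/3564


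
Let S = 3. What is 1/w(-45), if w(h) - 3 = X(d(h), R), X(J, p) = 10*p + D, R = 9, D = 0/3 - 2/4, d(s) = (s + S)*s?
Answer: 2/185 ≈ 0.010811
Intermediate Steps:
d(s) = s*(3 + s) (d(s) = (s + 3)*s = (3 + s)*s = s*(3 + s))
D = -½ (D = 0*(⅓) - 2*¼ = 0 - ½ = -½ ≈ -0.50000)
X(J, p) = -½ + 10*p (X(J, p) = 10*p - ½ = -½ + 10*p)
w(h) = 185/2 (w(h) = 3 + (-½ + 10*9) = 3 + (-½ + 90) = 3 + 179/2 = 185/2)
1/w(-45) = 1/(185/2) = 2/185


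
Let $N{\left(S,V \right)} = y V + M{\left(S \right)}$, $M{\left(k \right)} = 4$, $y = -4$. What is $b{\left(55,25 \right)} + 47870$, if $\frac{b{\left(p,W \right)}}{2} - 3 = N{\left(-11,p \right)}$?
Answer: $47444$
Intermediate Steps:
$N{\left(S,V \right)} = 4 - 4 V$ ($N{\left(S,V \right)} = - 4 V + 4 = 4 - 4 V$)
$b{\left(p,W \right)} = 14 - 8 p$ ($b{\left(p,W \right)} = 6 + 2 \left(4 - 4 p\right) = 6 - \left(-8 + 8 p\right) = 14 - 8 p$)
$b{\left(55,25 \right)} + 47870 = \left(14 - 440\right) + 47870 = -426 + 47870 = 47444$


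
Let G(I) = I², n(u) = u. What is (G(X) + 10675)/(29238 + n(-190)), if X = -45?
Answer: 3175/7262 ≈ 0.43721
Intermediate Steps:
(G(X) + 10675)/(29238 + n(-190)) = ((-45)² + 10675)/(29238 - 190) = (2025 + 10675)/29048 = 12700*(1/29048) = 3175/7262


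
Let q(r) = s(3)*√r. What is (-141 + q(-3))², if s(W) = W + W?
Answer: 19773 - 1692*I*√3 ≈ 19773.0 - 2930.6*I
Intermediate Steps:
s(W) = 2*W
q(r) = 6*√r (q(r) = (2*3)*√r = 6*√r)
(-141 + q(-3))² = (-141 + 6*√(-3))² = (-141 + 6*(I*√3))² = (-141 + 6*I*√3)²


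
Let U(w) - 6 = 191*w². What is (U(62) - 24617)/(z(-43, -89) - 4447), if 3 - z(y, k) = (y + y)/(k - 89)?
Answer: -21051259/131853 ≈ -159.66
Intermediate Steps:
U(w) = 6 + 191*w²
z(y, k) = 3 - 2*y/(-89 + k) (z(y, k) = 3 - (y + y)/(k - 89) = 3 - 2*y/(-89 + k))
(U(62) - 24617)/(z(-43, -89) - 4447) = ((6 + 191*62²) - 24617)/((-267 - 2*(-43) + 3*(-89))/(-89 - 89) - 4447) = ((6 + 191*3844) - 24617)/((-267 + 86 - 267)/(-178) - 4447) = ((6 + 734204) - 24617)/(-1/178*(-448) - 4447) = (734210 - 24617)/(224/89 - 4447) = 709593/(-395559/89) = 709593*(-89/395559) = -21051259/131853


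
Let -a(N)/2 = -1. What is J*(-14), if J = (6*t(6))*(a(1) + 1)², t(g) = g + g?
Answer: -9072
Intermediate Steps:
a(N) = 2 (a(N) = -2*(-1) = 2)
t(g) = 2*g
J = 648 (J = (6*(2*6))*(2 + 1)² = (6*12)*3² = 72*9 = 648)
J*(-14) = 648*(-14) = -9072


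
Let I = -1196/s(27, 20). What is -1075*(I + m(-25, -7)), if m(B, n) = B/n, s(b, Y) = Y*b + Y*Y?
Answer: -813130/329 ≈ -2471.5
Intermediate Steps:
s(b, Y) = Y**2 + Y*b (s(b, Y) = Y*b + Y**2 = Y**2 + Y*b)
I = -299/235 (I = -1196*1/(20*(20 + 27)) = -1196/(20*47) = -1196/940 = -1196*1/940 = -299/235 ≈ -1.2723)
-1075*(I + m(-25, -7)) = -1075*(-299/235 - 25/(-7)) = -1075*(-299/235 - 25*(-1/7)) = -1075*(-299/235 + 25/7) = -1075*3782/1645 = -813130/329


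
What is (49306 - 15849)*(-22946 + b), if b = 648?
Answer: -746024186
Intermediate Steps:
(49306 - 15849)*(-22946 + b) = (49306 - 15849)*(-22946 + 648) = 33457*(-22298) = -746024186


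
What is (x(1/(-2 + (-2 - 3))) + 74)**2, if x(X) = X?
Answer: 267289/49 ≈ 5454.9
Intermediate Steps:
(x(1/(-2 + (-2 - 3))) + 74)**2 = (1/(-2 + (-2 - 3)) + 74)**2 = (1/(-2 - 5) + 74)**2 = (1/(-7) + 74)**2 = (-1/7 + 74)**2 = (517/7)**2 = 267289/49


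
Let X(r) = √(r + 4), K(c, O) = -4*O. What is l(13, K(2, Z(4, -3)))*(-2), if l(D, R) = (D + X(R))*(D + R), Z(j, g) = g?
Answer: -850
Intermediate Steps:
X(r) = √(4 + r)
l(D, R) = (D + R)*(D + √(4 + R)) (l(D, R) = (D + √(4 + R))*(D + R) = (D + R)*(D + √(4 + R)))
l(13, K(2, Z(4, -3)))*(-2) = (13² + 13*(-4*(-3)) + 13*√(4 - 4*(-3)) + (-4*(-3))*√(4 - 4*(-3)))*(-2) = (169 + 13*12 + 13*√(4 + 12) + 12*√(4 + 12))*(-2) = (169 + 156 + 13*√16 + 12*√16)*(-2) = (169 + 156 + 13*4 + 12*4)*(-2) = (169 + 156 + 52 + 48)*(-2) = 425*(-2) = -850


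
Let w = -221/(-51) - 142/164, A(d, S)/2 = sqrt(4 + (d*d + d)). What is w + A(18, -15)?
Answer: 853/246 + 2*sqrt(346) ≈ 40.670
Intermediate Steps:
A(d, S) = 2*sqrt(4 + d + d**2) (A(d, S) = 2*sqrt(4 + (d*d + d)) = 2*sqrt(4 + (d**2 + d)) = 2*sqrt(4 + (d + d**2)) = 2*sqrt(4 + d + d**2))
w = 853/246 (w = -221*(-1/51) - 142*1/164 = 13/3 - 71/82 = 853/246 ≈ 3.4675)
w + A(18, -15) = 853/246 + 2*sqrt(4 + 18 + 18**2) = 853/246 + 2*sqrt(4 + 18 + 324) = 853/246 + 2*sqrt(346)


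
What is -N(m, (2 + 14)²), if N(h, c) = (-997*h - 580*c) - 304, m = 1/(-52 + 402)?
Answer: 52075397/350 ≈ 1.4879e+5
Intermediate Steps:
m = 1/350 ≈ 0.0028571
N(h, c) = -304 - 997*h - 580*c
-N(m, (2 + 14)²) = -(-304 - 997*1/350 - 580*(2 + 14)²) = -(-304 - 997/350 - 580*16²) = -(-304 - 997/350 - 580*256) = -(-304 - 997/350 - 148480) = -1*(-52075397/350) = 52075397/350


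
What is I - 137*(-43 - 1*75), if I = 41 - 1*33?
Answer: 16174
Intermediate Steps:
I = 8 (I = 41 - 33 = 8)
I - 137*(-43 - 1*75) = 8 - 137*(-43 - 1*75) = 8 - 137*(-43 - 75) = 8 - 137*(-118) = 8 + 16166 = 16174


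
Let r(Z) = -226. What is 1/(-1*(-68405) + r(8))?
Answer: 1/68179 ≈ 1.4667e-5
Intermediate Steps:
1/(-1*(-68405) + r(8)) = 1/(-1*(-68405) - 226) = 1/(68405 - 226) = 1/68179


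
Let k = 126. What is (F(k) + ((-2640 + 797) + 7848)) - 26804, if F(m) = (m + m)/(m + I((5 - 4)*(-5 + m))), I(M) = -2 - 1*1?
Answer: -852675/41 ≈ -20797.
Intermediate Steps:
I(M) = -3 (I(M) = -2 - 1 = -3)
F(m) = 2*m/(-3 + m) (F(m) = (m + m)/(m - 3) = (2*m)/(-3 + m) = 2*m/(-3 + m))
(F(k) + ((-2640 + 797) + 7848)) - 26804 = (2*126/(-3 + 126) + ((-2640 + 797) + 7848)) - 26804 = (2*126/123 + (-1843 + 7848)) - 26804 = (2*126*(1/123) + 6005) - 26804 = (84/41 + 6005) - 26804 = 246289/41 - 26804 = -852675/41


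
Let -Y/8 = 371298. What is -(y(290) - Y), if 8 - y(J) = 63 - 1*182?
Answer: -2970511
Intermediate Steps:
y(J) = 127 (y(J) = 8 - (63 - 1*182) = 8 - (63 - 182) = 8 - 1*(-119) = 8 + 119 = 127)
Y = -2970384 (Y = -8*371298 = -2970384)
-(y(290) - Y) = -(127 - 1*(-2970384)) = -(127 + 2970384) = -1*2970511 = -2970511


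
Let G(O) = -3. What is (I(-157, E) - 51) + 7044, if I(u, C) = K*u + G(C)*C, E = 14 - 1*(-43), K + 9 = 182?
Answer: -20339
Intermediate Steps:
K = 173 (K = -9 + 182 = 173)
E = 57 (E = 14 + 43 = 57)
I(u, C) = -3*C + 173*u (I(u, C) = 173*u - 3*C = -3*C + 173*u)
(I(-157, E) - 51) + 7044 = ((-3*57 + 173*(-157)) - 51) + 7044 = ((-171 - 27161) - 51) + 7044 = (-27332 - 51) + 7044 = -27383 + 7044 = -20339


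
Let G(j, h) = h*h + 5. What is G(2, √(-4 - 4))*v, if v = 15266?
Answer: -45798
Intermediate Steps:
G(j, h) = 5 + h² (G(j, h) = h² + 5 = 5 + h²)
G(2, √(-4 - 4))*v = (5 + (√(-4 - 4))²)*15266 = (5 + (√(-8))²)*15266 = (5 + (2*I*√2)²)*15266 = (5 - 8)*15266 = -3*15266 = -45798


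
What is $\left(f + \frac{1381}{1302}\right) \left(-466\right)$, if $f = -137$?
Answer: $\frac{41239369}{651} \approx 63348.0$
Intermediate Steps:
$\left(f + \frac{1381}{1302}\right) \left(-466\right) = \left(-137 + \frac{1381}{1302}\right) \left(-466\right) = \left(- \frac{176993}{1302}\right) \left(-466\right) = \frac{41239369}{651}$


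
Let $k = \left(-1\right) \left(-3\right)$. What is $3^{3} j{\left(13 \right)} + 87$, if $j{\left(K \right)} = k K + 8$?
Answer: $1356$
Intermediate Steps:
$k = 3$
$j{\left(K \right)} = 8 + 3 K$ ($j{\left(K \right)} = 3 K + 8 = 8 + 3 K$)
$3^{3} j{\left(13 \right)} + 87 = 3^{3} \left(8 + 3 \cdot 13\right) + 87 = 27 \left(8 + 39\right) + 87 = 27 \cdot 47 + 87 = 1269 + 87 = 1356$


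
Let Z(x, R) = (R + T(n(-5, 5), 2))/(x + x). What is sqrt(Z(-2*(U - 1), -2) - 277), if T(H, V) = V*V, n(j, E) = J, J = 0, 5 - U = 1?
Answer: I*sqrt(9978)/6 ≈ 16.648*I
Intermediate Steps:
U = 4 (U = 5 - 1*1 = 5 - 1 = 4)
n(j, E) = 0
T(H, V) = V**2
Z(x, R) = (4 + R)/(2*x) (Z(x, R) = (R + 2**2)/(x + x) = (R + 4)/((2*x)) = (4 + R)*(1/(2*x)) = (4 + R)/(2*x))
sqrt(Z(-2*(U - 1), -2) - 277) = sqrt((4 - 2)/(2*((-2*(4 - 1)))) - 277) = sqrt((1/2)*2/(-2*3) - 277) = sqrt((1/2)*2/(-6) - 277) = sqrt((1/2)*(-1/6)*2 - 277) = sqrt(-1/6 - 277) = sqrt(-1663/6) = I*sqrt(9978)/6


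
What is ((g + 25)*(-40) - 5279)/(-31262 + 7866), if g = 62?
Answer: 8759/23396 ≈ 0.37438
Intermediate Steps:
((g + 25)*(-40) - 5279)/(-31262 + 7866) = ((62 + 25)*(-40) - 5279)/(-31262 + 7866) = (87*(-40) - 5279)/(-23396) = (-3480 - 5279)*(-1/23396) = -8759*(-1/23396) = 8759/23396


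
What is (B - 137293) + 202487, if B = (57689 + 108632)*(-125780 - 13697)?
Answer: -23197888923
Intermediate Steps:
B = -23197954117 (B = 166321*(-139477) = -23197954117)
(B - 137293) + 202487 = (-23197954117 - 137293) + 202487 = -23198091410 + 202487 = -23197888923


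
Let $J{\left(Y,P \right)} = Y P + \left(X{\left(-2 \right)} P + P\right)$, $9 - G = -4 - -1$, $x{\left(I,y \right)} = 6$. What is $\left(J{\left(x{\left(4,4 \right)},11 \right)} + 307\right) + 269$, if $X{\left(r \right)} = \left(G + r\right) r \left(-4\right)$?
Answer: $1533$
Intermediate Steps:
$G = 12$ ($G = 9 - \left(-4 - -1\right) = 9 - \left(-4 + 1\right) = 9 - -3 = 9 + 3 = 12$)
$X{\left(r \right)} = - 4 r \left(12 + r\right)$ ($X{\left(r \right)} = \left(12 + r\right) r \left(-4\right) = \left(12 + r\right) \left(- 4 r\right) = - 4 r \left(12 + r\right)$)
$J{\left(Y,P \right)} = 81 P + P Y$ ($J{\left(Y,P \right)} = Y P + \left(\left(-4\right) \left(-2\right) \left(12 - 2\right) P + P\right) = P Y + \left(\left(-4\right) \left(-2\right) 10 P + P\right) = P Y + \left(80 P + P\right) = P Y + 81 P = 81 P + P Y$)
$\left(J{\left(x{\left(4,4 \right)},11 \right)} + 307\right) + 269 = \left(11 \left(81 + 6\right) + 307\right) + 269 = \left(11 \cdot 87 + 307\right) + 269 = \left(957 + 307\right) + 269 = 1264 + 269 = 1533$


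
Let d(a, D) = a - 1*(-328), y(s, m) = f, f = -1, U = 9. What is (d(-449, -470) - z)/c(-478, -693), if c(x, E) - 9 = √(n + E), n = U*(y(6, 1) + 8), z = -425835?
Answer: 425714/79 - 425714*I*√70/237 ≈ 5388.8 - 15029.0*I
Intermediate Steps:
y(s, m) = -1
d(a, D) = 328 + a (d(a, D) = a + 328 = 328 + a)
n = 63 (n = 9*(-1 + 8) = 9*7 = 63)
c(x, E) = 9 + √(63 + E)
(d(-449, -470) - z)/c(-478, -693) = ((328 - 449) - 1*(-425835))/(9 + √(63 - 693)) = (-121 + 425835)/(9 + √(-630)) = 425714/(9 + 3*I*√70)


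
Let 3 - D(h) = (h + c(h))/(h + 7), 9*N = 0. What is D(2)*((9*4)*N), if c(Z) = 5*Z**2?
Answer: 0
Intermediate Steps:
N = 0 (N = (1/9)*0 = 0)
D(h) = 3 - (h + 5*h**2)/(7 + h) (D(h) = 3 - (h + 5*h**2)/(h + 7) = 3 - (h + 5*h**2)/(7 + h))
D(2)*((9*4)*N) = ((21 - 5*2**2 + 2*2)/(7 + 2))*((9*4)*0) = ((21 - 5*4 + 4)/9)*(36*0) = ((21 - 20 + 4)/9)*0 = ((1/9)*5)*0 = (5/9)*0 = 0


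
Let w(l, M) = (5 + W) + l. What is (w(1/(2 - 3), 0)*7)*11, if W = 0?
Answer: 308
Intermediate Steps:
w(l, M) = 5 + l (w(l, M) = (5 + 0) + l = 5 + l)
(w(1/(2 - 3), 0)*7)*11 = ((5 + 1/(2 - 3))*7)*11 = ((5 + 1/(-1))*7)*11 = ((5 - 1)*7)*11 = (4*7)*11 = 28*11 = 308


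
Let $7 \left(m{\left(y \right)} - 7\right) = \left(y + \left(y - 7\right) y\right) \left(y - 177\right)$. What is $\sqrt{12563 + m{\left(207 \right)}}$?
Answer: $\frac{10 \sqrt{93534}}{7} \approx 436.9$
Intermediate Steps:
$m{\left(y \right)} = 7 + \frac{\left(-177 + y\right) \left(y + y \left(-7 + y\right)\right)}{7}$ ($m{\left(y \right)} = 7 + \frac{\left(y + \left(y - 7\right) y\right) \left(y - 177\right)}{7} = 7 + \frac{\left(y + \left(-7 + y\right) y\right) \left(-177 + y\right)}{7} = 7 + \frac{\left(y + y \left(-7 + y\right)\right) \left(-177 + y\right)}{7} = 7 + \frac{\left(-177 + y\right) \left(y + y \left(-7 + y\right)\right)}{7}$)
$\sqrt{12563 + m{\left(207 \right)}} = \sqrt{12563 + \left(7 - \frac{183 \cdot 207^{2}}{7} + \frac{207^{3}}{7} + \frac{1062}{7} \cdot 207\right)} = \sqrt{12563 + \left(7 - \frac{7841367}{7} + \frac{1}{7} \cdot 8869743 + \frac{219834}{7}\right)} = \sqrt{12563 + \left(7 - \frac{7841367}{7} + \frac{8869743}{7} + \frac{219834}{7}\right)} = \sqrt{12563 + \frac{1248259}{7}} = \sqrt{\frac{1336200}{7}} = \frac{10 \sqrt{93534}}{7}$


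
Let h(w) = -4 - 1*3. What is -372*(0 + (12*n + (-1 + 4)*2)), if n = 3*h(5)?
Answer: 91512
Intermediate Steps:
h(w) = -7 (h(w) = -4 - 3 = -7)
n = -21 (n = 3*(-7) = -21)
-372*(0 + (12*n + (-1 + 4)*2)) = -372*(0 + (12*(-21) + (-1 + 4)*2)) = -372*(0 + (-252 + 3*2)) = -372*(0 + (-252 + 6)) = -372*(0 - 246) = -372*(-246) = 91512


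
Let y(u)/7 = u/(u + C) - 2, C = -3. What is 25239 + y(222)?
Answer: 1841943/73 ≈ 25232.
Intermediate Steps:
y(u) = -14 + 7*u/(-3 + u) (y(u) = 7*(u/(u - 3) - 2) = 7*(u/(-3 + u) - 2) = 7*(-2 + u/(-3 + u)) = -14 + 7*u/(-3 + u))
25239 + y(222) = 25239 + 7*(6 - 1*222)/(-3 + 222) = 25239 + 7*(6 - 222)/219 = 25239 + 7*(1/219)*(-216) = 25239 - 504/73 = 1841943/73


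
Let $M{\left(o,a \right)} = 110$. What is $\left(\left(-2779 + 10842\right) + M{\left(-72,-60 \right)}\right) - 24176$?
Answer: $-16003$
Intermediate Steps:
$\left(\left(-2779 + 10842\right) + M{\left(-72,-60 \right)}\right) - 24176 = \left(\left(-2779 + 10842\right) + 110\right) - 24176 = \left(8063 + 110\right) - 24176 = 8173 - 24176 = -16003$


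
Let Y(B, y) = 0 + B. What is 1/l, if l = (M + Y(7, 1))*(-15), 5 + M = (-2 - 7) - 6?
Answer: 1/195 ≈ 0.0051282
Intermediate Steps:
Y(B, y) = B
M = -20 (M = -5 + ((-2 - 7) - 6) = -5 + (-9 - 6) = -5 - 15 = -20)
l = 195 (l = (-20 + 7)*(-15) = -13*(-15) = 195)
1/l = 1/195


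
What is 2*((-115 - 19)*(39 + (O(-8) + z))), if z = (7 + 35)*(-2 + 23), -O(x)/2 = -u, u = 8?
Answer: -251116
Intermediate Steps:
O(x) = 16 (O(x) = -(-2)*8 = -2*(-8) = 16)
z = 882 (z = 42*21 = 882)
2*((-115 - 19)*(39 + (O(-8) + z))) = 2*((-115 - 19)*(39 + (16 + 882))) = 2*(-134*(39 + 898)) = 2*(-134*937) = 2*(-125558) = -251116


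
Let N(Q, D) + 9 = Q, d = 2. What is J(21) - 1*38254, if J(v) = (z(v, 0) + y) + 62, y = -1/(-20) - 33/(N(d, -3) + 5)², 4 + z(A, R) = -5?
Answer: -191046/5 ≈ -38209.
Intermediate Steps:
z(A, R) = -9 (z(A, R) = -4 - 5 = -9)
N(Q, D) = -9 + Q
y = -41/5 (y = -1/(-20) - 33/((-9 + 2) + 5)² = -1*(-1/20) - 33/(-7 + 5)² = 1/20 - 33/((-2)²) = 1/20 - 33/4 = -41/5 ≈ -8.2000)
J(v) = 224/5 (J(v) = (-9 - 41/5) + 62 = -86/5 + 62 = 224/5)
J(21) - 1*38254 = 224/5 - 1*38254 = 224/5 - 38254 = -191046/5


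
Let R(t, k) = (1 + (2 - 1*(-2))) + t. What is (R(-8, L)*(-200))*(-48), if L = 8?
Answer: -28800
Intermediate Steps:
R(t, k) = 5 + t (R(t, k) = (1 + (2 + 2)) + t = (1 + 4) + t = 5 + t)
(R(-8, L)*(-200))*(-48) = ((5 - 8)*(-200))*(-48) = -3*(-200)*(-48) = 600*(-48) = -28800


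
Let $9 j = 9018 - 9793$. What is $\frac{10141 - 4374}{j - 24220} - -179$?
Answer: $\frac{39105242}{218755} \approx 178.76$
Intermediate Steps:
$j = - \frac{775}{9}$ ($j = \frac{9018 - 9793}{9} = \frac{1}{9} \left(-775\right) = - \frac{775}{9} \approx -86.111$)
$\frac{10141 - 4374}{j - 24220} - -179 = \frac{10141 - 4374}{- \frac{775}{9} - 24220} - -179 = \frac{5767}{- \frac{218755}{9}} + 179 = 5767 \left(- \frac{9}{218755}\right) + 179 = - \frac{51903}{218755} + 179 = \frac{39105242}{218755}$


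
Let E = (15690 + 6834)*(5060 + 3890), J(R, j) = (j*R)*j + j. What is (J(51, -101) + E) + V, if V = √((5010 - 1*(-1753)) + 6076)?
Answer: 202109950 + √12839 ≈ 2.0211e+8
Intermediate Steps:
V = √12839 (V = √((5010 + 1753) + 6076) = √(6763 + 6076) = √12839 ≈ 113.31)
J(R, j) = j + R*j² (J(R, j) = (R*j)*j + j = R*j² + j = j + R*j²)
E = 201589800 (E = 22524*8950 = 201589800)
(J(51, -101) + E) + V = (-101*(1 + 51*(-101)) + 201589800) + √12839 = (-101*(1 - 5151) + 201589800) + √12839 = (-101*(-5150) + 201589800) + √12839 = (520150 + 201589800) + √12839 = 202109950 + √12839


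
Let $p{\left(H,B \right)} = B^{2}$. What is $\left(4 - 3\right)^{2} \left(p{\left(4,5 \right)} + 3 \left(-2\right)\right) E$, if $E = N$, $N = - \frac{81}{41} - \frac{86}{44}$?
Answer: $- \frac{67355}{902} \approx -74.673$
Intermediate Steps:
$N = - \frac{3545}{902}$ ($N = \left(-81\right) \frac{1}{41} - \frac{43}{22} = - \frac{81}{41} - \frac{43}{22} = - \frac{3545}{902} \approx -3.9302$)
$E = - \frac{3545}{902} \approx -3.9302$
$\left(4 - 3\right)^{2} \left(p{\left(4,5 \right)} + 3 \left(-2\right)\right) E = \left(4 - 3\right)^{2} \left(5^{2} + 3 \left(-2\right)\right) \left(- \frac{3545}{902}\right) = 1^{2} \left(25 - 6\right) \left(- \frac{3545}{902}\right) = 1 \cdot 19 \left(- \frac{3545}{902}\right) = 19 \left(- \frac{3545}{902}\right) = - \frac{67355}{902}$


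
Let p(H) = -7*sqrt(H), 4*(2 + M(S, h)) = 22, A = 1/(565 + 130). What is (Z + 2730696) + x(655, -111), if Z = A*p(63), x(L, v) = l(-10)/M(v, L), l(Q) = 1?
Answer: 19114874/7 - 21*sqrt(7)/695 ≈ 2.7307e+6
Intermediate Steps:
A = 1/695 ≈ 0.0014388
M(S, h) = 7/2 (M(S, h) = -2 + (1/4)*22 = -2 + 11/2 = 7/2)
x(L, v) = 2/7 (x(L, v) = 1/(7/2) = 1*(2/7) = 2/7)
Z = -21*sqrt(7)/695 (Z = (-21*sqrt(7))/695 = -21*sqrt(7)/695 ≈ -0.079944)
(Z + 2730696) + x(655, -111) = (-21*sqrt(7)/695 + 2730696) + 2/7 = (2730696 - 21*sqrt(7)/695) + 2/7 = 19114874/7 - 21*sqrt(7)/695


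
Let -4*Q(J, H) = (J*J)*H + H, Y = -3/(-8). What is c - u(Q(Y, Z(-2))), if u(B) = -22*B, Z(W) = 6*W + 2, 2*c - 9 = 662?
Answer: 25487/64 ≈ 398.23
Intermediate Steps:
c = 671/2 (c = 9/2 + (½)*662 = 9/2 + 331 = 671/2 ≈ 335.50)
Z(W) = 2 + 6*W
Y = 3/8 (Y = -3*(-⅛) = 3/8 ≈ 0.37500)
Q(J, H) = -H/4 - H*J²/4 (Q(J, H) = -((J*J)*H + H)/4 = -(J²*H + H)/4 = -(H*J² + H)/4 = -(H + H*J²)/4 = -H/4 - H*J²/4)
c - u(Q(Y, Z(-2))) = 671/2 - (-22)*(-(2 + 6*(-2))*(1 + (3/8)²)/4) = 671/2 - (-22)*(-(2 - 12)*(1 + 9/64)/4) = 671/2 - (-22)*(-¼*(-10)*73/64) = 671/2 - (-22)*365/128 = 671/2 - 1*(-4015/64) = 671/2 + 4015/64 = 25487/64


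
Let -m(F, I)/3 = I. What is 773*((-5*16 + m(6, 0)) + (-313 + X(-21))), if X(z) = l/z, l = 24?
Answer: -2132707/7 ≈ -3.0467e+5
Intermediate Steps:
m(F, I) = -3*I
X(z) = 24/z
773*((-5*16 + m(6, 0)) + (-313 + X(-21))) = 773*((-5*16 - 3*0) + (-313 + 24/(-21))) = 773*((-80 + 0) + (-313 + 24*(-1/21))) = 773*(-80 + (-313 - 8/7)) = 773*(-80 - 2199/7) = 773*(-2759/7) = -2132707/7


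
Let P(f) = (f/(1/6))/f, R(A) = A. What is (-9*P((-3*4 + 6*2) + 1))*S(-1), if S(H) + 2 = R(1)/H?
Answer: 162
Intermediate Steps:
S(H) = -2 + 1/H
P(f) = 6 (P(f) = (f/(1/6))/f = (f*6)/f = (6*f)/f = 6)
(-9*P((-3*4 + 6*2) + 1))*S(-1) = (-9*6)*(-2 + 1/(-1)) = -54*(-2 - 1) = -54*(-3) = 162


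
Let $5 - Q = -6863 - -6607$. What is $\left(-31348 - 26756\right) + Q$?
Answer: $-57843$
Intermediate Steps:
$Q = 261$ ($Q = 5 - \left(-6863 - -6607\right) = 5 - \left(-6863 + 6607\right) = 5 - -256 = 5 + 256 = 261$)
$\left(-31348 - 26756\right) + Q = \left(-31348 - 26756\right) + 261 = -58104 + 261 = -57843$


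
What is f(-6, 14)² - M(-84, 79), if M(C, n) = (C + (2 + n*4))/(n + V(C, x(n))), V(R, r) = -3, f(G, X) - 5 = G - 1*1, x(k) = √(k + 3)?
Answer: 35/38 ≈ 0.92105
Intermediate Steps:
x(k) = √(3 + k)
f(G, X) = 4 + G (f(G, X) = 5 + (G - 1*1) = 5 + (G - 1) = 5 + (-1 + G) = 4 + G)
M(C, n) = (2 + C + 4*n)/(-3 + n) (M(C, n) = (C + (2 + n*4))/(n - 3) = (C + (2 + 4*n))/(-3 + n) = (2 + C + 4*n)/(-3 + n))
f(-6, 14)² - M(-84, 79) = (4 - 6)² - (2 - 84 + 4*79)/(-3 + 79) = (-2)² - (2 - 84 + 316)/76 = 4 - 234/76 = 4 - 1*117/38 = 4 - 117/38 = 35/38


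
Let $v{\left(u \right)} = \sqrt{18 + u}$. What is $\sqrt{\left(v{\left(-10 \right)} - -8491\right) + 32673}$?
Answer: $\sqrt{41164 + 2 \sqrt{2}} \approx 202.9$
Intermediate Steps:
$\sqrt{\left(v{\left(-10 \right)} - -8491\right) + 32673} = \sqrt{\left(\sqrt{18 - 10} - -8491\right) + 32673} = \sqrt{\left(\sqrt{8} + 8491\right) + 32673} = \sqrt{\left(2 \sqrt{2} + 8491\right) + 32673} = \sqrt{\left(8491 + 2 \sqrt{2}\right) + 32673} = \sqrt{41164 + 2 \sqrt{2}}$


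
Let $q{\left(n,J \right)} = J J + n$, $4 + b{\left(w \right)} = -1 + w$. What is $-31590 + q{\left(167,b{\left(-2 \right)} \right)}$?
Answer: $-31374$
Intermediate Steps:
$b{\left(w \right)} = -5 + w$ ($b{\left(w \right)} = -4 + \left(-1 + w\right) = -5 + w$)
$q{\left(n,J \right)} = n + J^{2}$ ($q{\left(n,J \right)} = J^{2} + n = n + J^{2}$)
$-31590 + q{\left(167,b{\left(-2 \right)} \right)} = -31590 + \left(167 + \left(-5 - 2\right)^{2}\right) = -31590 + \left(167 + \left(-7\right)^{2}\right) = -31590 + \left(167 + 49\right) = -31590 + 216 = -31374$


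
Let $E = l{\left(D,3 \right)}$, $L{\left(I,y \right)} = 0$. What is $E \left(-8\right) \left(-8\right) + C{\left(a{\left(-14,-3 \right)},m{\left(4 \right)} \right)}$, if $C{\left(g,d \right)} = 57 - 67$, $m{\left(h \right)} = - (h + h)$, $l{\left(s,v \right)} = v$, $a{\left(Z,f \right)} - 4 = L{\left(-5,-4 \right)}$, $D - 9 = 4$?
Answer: $182$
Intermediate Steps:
$D = 13$ ($D = 9 + 4 = 13$)
$a{\left(Z,f \right)} = 4$ ($a{\left(Z,f \right)} = 4 + 0 = 4$)
$m{\left(h \right)} = - 2 h$
$C{\left(g,d \right)} = -10$ ($C{\left(g,d \right)} = 57 - 67 = -10$)
$E = 3$
$E \left(-8\right) \left(-8\right) + C{\left(a{\left(-14,-3 \right)},m{\left(4 \right)} \right)} = 3 \left(-8\right) \left(-8\right) - 10 = \left(-24\right) \left(-8\right) - 10 = 192 - 10 = 182$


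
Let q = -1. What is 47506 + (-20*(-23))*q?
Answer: 47046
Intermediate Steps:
47506 + (-20*(-23))*q = 47506 - 20*(-23)*(-1) = 47506 + 460*(-1) = 47506 - 460 = 47046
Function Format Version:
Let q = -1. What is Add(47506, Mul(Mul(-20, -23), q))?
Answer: 47046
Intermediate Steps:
Add(47506, Mul(Mul(-20, -23), q)) = Add(47506, Mul(Mul(-20, -23), -1)) = Add(47506, Mul(460, -1)) = Add(47506, -460) = 47046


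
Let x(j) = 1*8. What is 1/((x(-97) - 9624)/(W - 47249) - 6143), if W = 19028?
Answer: -28221/173351987 ≈ -0.00016280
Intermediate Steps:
x(j) = 8
1/((x(-97) - 9624)/(W - 47249) - 6143) = 1/((8 - 9624)/(19028 - 47249) - 6143) = 1/(-9616/(-28221) - 6143) = 1/(-9616*(-1/28221) - 6143) = 1/(9616/28221 - 6143) = 1/(-173351987/28221) = -28221/173351987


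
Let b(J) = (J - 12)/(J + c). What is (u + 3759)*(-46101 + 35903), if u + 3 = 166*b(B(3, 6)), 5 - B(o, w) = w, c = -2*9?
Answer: -749777356/19 ≈ -3.9462e+7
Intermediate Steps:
c = -18
B(o, w) = 5 - w
b(J) = (-12 + J)/(-18 + J) (b(J) = (J - 12)/(J - 18) = (-12 + J)/(-18 + J))
u = 2101/19 (u = -3 + 166*((-12 + (5 - 1*6))/(-18 + (5 - 1*6))) = -3 + 166*((-12 + (5 - 6))/(-18 + (5 - 6))) = -3 + 166*((-12 - 1)/(-18 - 1)) = -3 + 166*(-13/(-19)) = -3 + 166*(-1/19*(-13)) = -3 + 166*(13/19) = -3 + 2158/19 = 2101/19 ≈ 110.58)
(u + 3759)*(-46101 + 35903) = (2101/19 + 3759)*(-46101 + 35903) = (73522/19)*(-10198) = -749777356/19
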